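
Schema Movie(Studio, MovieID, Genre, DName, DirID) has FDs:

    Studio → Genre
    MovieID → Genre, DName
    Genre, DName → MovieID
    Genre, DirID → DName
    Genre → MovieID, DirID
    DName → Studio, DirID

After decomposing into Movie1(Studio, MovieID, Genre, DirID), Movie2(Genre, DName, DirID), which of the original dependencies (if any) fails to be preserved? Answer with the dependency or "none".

none

Studio → Genre lies within Movie1.
MovieID → Genre, DName: restricted closure across fragments reaches Genre, DName.
Genre, DName → MovieID: restricted closure across fragments reaches MovieID.
Genre, DirID → DName lies within Movie2.
Genre → MovieID, DirID lies within Movie1.
DName → Studio, DirID: restricted closure across fragments reaches Studio, DirID.
Every dependency is enforceable on the fragments, so the decomposition is dependency-preserving.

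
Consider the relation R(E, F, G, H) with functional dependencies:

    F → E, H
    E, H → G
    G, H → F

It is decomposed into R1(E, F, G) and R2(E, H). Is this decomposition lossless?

Common attributes: R1 ∩ R2 = {E}.
No dependency enlarges {E}, so (E)⁺ = {E}.
The closure contains neither all of R1 = {E, F, G} nor all of R2 = {E, H}, so the common attributes are not a superkey of either fragment. The join is lossy.

No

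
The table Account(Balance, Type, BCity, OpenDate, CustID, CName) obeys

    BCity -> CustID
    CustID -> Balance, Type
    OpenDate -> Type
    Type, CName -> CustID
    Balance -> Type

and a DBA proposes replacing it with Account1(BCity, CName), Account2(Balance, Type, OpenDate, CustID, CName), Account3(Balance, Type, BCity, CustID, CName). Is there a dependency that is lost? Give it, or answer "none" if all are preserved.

none

BCity → CustID lies within Account3.
CustID → Balance, Type lies within Account2.
OpenDate → Type lies within Account2.
Type, CName → CustID lies within Account2.
Balance → Type lies within Account2.
Every dependency is enforceable on the fragments, so the decomposition is dependency-preserving.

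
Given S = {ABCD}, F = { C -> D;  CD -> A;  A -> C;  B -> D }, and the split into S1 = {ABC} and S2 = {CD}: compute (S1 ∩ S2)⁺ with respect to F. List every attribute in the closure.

S1 ∩ S2 = {C}.
C → D applies, adding D
CD → A applies, adding A
Closure: {ACD}.

ACD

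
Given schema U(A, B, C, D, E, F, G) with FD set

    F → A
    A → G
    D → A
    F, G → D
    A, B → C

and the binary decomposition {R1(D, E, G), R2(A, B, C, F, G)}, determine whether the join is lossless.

Common attributes: R1 ∩ R2 = {G}.
No dependency enlarges {G}, so (G)⁺ = {G}.
The closure contains neither all of R1 = {D, E, G} nor all of R2 = {A, B, C, F, G}, so the common attributes are not a superkey of either fragment. The join is lossy.

No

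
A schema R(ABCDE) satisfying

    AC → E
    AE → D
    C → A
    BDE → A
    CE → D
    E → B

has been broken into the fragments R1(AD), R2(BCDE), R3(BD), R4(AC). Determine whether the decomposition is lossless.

Yes

Chase test. Columns are ABCDE; row i has aⱼ where attribute j ∈ Ri, else bᵢⱼ.
Initial tableau (one row per fragment):
  row 1: a1 b12 b13 a4 b15
  row 2: b21 a2 a3 a4 a5
  row 3: b31 a2 b33 a4 b35
  row 4: a1 b42 a3 b44 b45
Rows 2 and 4 agree on C; apply C→A and equate their A entries.
Rows 2 and 4 agree on AC; apply AC→E and equate their E entries.
Rows 2 and 4 agree on AE; apply AE→D and equate their D entries.
Rows 2 and 4 agree on E; apply E→B and equate their B entries.
Row 2 is now all distinguished symbols — the join is lossless.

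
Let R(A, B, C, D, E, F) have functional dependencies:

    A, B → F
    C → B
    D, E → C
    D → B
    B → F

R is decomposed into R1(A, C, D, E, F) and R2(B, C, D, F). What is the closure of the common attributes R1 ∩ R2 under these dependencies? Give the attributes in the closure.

R1 ∩ R2 = {C, D, F}.
C → B applies, adding B
Closure: {B, C, D, F}.

B, C, D, F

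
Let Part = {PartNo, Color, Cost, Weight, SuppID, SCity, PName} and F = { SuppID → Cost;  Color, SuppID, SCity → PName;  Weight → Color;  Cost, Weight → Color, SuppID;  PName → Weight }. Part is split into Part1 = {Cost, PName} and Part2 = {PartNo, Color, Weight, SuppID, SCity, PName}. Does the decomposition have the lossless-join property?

Common attributes: Part1 ∩ Part2 = {PName}.
Closure of {PName}: PName → Weight applies, adding Weight; Weight → Color applies, adding Color. So (PName)⁺ = {Color, Weight, PName}.
The closure contains neither all of Part1 = {Cost, PName} nor all of Part2 = {PartNo, Color, Weight, SuppID, SCity, PName}, so the common attributes are not a superkey of either fragment. The join is lossy.

No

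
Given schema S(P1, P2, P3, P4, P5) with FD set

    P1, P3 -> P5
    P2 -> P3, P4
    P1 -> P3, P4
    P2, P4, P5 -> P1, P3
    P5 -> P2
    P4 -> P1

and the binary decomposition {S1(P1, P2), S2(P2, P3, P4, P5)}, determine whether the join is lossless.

Common attributes: S1 ∩ S2 = {P2}.
Closure of {P2}: P2 → P3, P4 applies, adding P3, P4; P4 → P1 applies, adding P1; P1, P3 → P5 applies, adding P5. So (P2)⁺ = {P1, P2, P3, P4, P5}.
This closure contains every attribute of S1, so S1 ∩ S2 → S1. The join is lossless.

Yes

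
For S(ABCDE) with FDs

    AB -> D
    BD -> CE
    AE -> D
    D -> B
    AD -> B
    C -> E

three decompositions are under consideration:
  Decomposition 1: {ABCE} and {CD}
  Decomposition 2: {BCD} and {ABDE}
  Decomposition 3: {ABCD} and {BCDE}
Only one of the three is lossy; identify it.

Decomposition 1

Decomposition 1: common = {C}, closure = {CE} → lossy.
Decomposition 2: common = {BD}, closure = {BCDE} → lossless.
Decomposition 3: common = {BCD}, closure = {BCDE} → lossless.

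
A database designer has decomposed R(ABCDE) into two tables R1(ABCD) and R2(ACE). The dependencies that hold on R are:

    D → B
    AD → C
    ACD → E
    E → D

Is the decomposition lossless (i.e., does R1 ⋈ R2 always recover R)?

Common attributes: R1 ∩ R2 = {AC}.
No dependency enlarges {AC}, so (AC)⁺ = {AC}.
The closure contains neither all of R1 = {ABCD} nor all of R2 = {ACE}, so the common attributes are not a superkey of either fragment. The join is lossy.

No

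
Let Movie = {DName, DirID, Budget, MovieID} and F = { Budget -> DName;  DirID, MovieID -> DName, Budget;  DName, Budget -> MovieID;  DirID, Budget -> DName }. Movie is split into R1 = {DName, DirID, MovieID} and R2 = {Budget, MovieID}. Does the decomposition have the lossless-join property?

No

Common attributes: R1 ∩ R2 = {MovieID}.
No dependency enlarges {MovieID}, so (MovieID)⁺ = {MovieID}.
The closure contains neither all of R1 = {DName, DirID, MovieID} nor all of R2 = {Budget, MovieID}, so the common attributes are not a superkey of either fragment. The join is lossy.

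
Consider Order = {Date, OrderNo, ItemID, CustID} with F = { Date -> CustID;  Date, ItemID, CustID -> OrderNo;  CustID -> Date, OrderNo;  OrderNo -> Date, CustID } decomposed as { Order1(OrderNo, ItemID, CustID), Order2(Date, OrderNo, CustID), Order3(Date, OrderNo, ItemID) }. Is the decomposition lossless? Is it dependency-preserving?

Lossless test (chase): Rows 2 and 3 agree on Date; apply Date→CustID and equate their CustID entries. Rows 1 and 2 agree on CustID; apply CustID→Date, OrderNo and equate their Date, OrderNo entries. Row 1 is now all distinguished symbols — the join is lossless.
Dependency preservation: Date, ItemID, CustID → OrderNo is not contained in any single fragment, but the restricted closure of its left-hand side across the fragments still reaches the right-hand side; the remaining FDs each lie inside some fragment. All dependencies are preserved.

lossless and dependency-preserving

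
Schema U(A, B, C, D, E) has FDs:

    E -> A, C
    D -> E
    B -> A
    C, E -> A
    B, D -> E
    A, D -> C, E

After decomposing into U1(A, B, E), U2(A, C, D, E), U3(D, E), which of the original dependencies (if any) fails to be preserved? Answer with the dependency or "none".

E → A, C lies within U2.
D → E lies within U2.
B → A lies within U1.
C, E → A lies within U2.
B, D → E: restricted closure across fragments reaches E.
A, D → C, E lies within U2.
Every dependency is enforceable on the fragments, so the decomposition is dependency-preserving.

none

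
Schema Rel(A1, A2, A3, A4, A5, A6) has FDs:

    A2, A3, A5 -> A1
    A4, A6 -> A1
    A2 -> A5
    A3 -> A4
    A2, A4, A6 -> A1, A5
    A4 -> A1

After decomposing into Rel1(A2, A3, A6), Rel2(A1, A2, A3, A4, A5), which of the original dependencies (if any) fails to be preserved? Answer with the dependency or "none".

none

A2, A3, A5 → A1 lies within Rel2.
A4, A6 → A1: restricted closure across fragments reaches A1.
A2 → A5 lies within Rel2.
A3 → A4 lies within Rel2.
A2, A4, A6 → A1, A5: restricted closure across fragments reaches A1, A5.
A4 → A1 lies within Rel2.
Every dependency is enforceable on the fragments, so the decomposition is dependency-preserving.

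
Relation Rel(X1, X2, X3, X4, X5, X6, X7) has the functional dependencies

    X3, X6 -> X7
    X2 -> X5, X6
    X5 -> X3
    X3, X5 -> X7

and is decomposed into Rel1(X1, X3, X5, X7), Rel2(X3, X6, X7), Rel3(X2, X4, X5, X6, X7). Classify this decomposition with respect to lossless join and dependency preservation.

Lossless test (chase): Rows 1 and 3 agree on X5; apply X5→X3 and equate their X3 entries. No row becomes fully distinguished — the join is lossy.
Dependency preservation: every FD's attributes lie within a single fragment, so each can be enforced locally — preserved.

lossy but dependency-preserving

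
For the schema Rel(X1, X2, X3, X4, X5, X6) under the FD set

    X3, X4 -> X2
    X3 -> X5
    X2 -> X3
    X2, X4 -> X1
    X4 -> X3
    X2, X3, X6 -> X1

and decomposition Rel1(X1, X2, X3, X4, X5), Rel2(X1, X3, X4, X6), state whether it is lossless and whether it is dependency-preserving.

lossless but not dependency-preserving

Lossless test: (X1, X3, X4)⁺ = {X1, X2, X3, X4, X5}, which contains all of one fragment — lossless.
Dependency preservation: the restricted closure of {X2, X3, X6} across the fragments never reaches {X1}, so X2, X3, X6 → X1 cannot be enforced without a join — not preserved.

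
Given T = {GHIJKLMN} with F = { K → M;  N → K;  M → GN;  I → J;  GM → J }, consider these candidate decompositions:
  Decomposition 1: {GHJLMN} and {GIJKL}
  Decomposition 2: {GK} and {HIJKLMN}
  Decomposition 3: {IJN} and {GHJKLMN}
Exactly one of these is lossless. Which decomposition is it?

Decomposition 1: common = {GJL}, closure = {GJL} → lossy.
Decomposition 2: common = {K}, closure = {GJKMN} → lossless.
Decomposition 3: common = {JN}, closure = {GJKMN} → lossy.

Decomposition 2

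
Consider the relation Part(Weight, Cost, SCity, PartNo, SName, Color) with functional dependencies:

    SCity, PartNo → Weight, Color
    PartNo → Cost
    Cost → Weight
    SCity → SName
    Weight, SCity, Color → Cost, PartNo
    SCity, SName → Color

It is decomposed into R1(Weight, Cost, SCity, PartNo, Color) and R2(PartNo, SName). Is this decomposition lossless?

Common attributes: R1 ∩ R2 = {PartNo}.
Closure of {PartNo}: PartNo → Cost applies, adding Cost; Cost → Weight applies, adding Weight. So (PartNo)⁺ = {Weight, Cost, PartNo}.
The closure contains neither all of R1 = {Weight, Cost, SCity, PartNo, Color} nor all of R2 = {PartNo, SName}, so the common attributes are not a superkey of either fragment. The join is lossy.

No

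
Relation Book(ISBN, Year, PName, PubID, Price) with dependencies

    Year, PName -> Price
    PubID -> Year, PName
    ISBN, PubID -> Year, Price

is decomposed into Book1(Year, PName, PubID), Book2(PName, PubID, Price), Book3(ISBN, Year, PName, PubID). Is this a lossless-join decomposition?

Yes

Chase test. Columns are ISBN, Year, PName, PubID, Price; row i has aⱼ where attribute j ∈ Booki, else bᵢⱼ.
Initial tableau (one row per fragment):
  row 1: b11 a2 a3 a4 b15
  row 2: b21 b22 a3 a4 a5
  row 3: a1 a2 a3 a4 b35
Rows 1 and 3 agree on Year, PName; apply Year, PName→Price and equate their Price entries.
Rows 1 and 2 agree on PubID; apply PubID→Year, PName and equate their Year, PName entries.
Rows 1 and 2 agree on Year, PName; apply Year, PName→Price and equate their Price entries.
Row 3 is now all distinguished symbols — the join is lossless.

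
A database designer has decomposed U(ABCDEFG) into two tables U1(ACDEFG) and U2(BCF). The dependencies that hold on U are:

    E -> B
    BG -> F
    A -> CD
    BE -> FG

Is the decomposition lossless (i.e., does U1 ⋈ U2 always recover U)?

No

Common attributes: U1 ∩ U2 = {CF}.
No dependency enlarges {CF}, so (CF)⁺ = {CF}.
The closure contains neither all of U1 = {ACDEFG} nor all of U2 = {BCF}, so the common attributes are not a superkey of either fragment. The join is lossy.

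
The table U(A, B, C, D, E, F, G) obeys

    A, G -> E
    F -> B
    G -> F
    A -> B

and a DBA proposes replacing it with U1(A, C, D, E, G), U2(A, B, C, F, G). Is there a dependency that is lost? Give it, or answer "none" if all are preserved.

none

A, G → E lies within U1.
F → B lies within U2.
G → F lies within U2.
A → B lies within U2.
Every dependency is enforceable on the fragments, so the decomposition is dependency-preserving.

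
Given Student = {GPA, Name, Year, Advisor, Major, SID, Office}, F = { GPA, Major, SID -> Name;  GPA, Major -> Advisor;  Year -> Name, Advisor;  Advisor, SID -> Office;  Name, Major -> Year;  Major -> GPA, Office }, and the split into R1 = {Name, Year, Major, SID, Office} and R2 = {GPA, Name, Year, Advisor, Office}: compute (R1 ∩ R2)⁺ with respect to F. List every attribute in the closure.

R1 ∩ R2 = {Name, Year, Office}.
Year → Name, Advisor applies, adding Advisor
Closure: {Name, Year, Advisor, Office}.

Name, Year, Advisor, Office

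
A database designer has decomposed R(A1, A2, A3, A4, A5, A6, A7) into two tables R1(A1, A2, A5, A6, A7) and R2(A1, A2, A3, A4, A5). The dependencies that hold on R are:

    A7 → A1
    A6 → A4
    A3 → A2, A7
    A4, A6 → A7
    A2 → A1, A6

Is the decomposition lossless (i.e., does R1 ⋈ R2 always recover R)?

Common attributes: R1 ∩ R2 = {A1, A2, A5}.
Closure of {A1, A2, A5}: A2 → A1, A6 applies, adding A6; A6 → A4 applies, adding A4; A4, A6 → A7 applies, adding A7. So (A1, A2, A5)⁺ = {A1, A2, A4, A5, A6, A7}.
This closure contains every attribute of R1, so R1 ∩ R2 → R1. The join is lossless.

Yes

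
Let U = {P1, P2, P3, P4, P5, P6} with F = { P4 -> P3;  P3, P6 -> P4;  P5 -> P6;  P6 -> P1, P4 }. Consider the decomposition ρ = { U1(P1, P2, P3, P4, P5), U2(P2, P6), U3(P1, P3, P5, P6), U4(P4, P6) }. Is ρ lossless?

Yes

Chase test. Columns are P1, P2, P3, P4, P5, P6; row i has aⱼ where attribute j ∈ Ui, else bᵢⱼ.
Initial tableau (one row per fragment):
  row 1: a1 a2 a3 a4 a5 b16
  row 2: b21 a2 b23 b24 b25 a6
  row 3: a1 b32 a3 b34 a5 a6
  row 4: b41 b42 b43 a4 b45 a6
Rows 1 and 4 agree on P4; apply P4→P3 and equate their P3 entries.
Rows 3 and 4 agree on P3, P6; apply P3, P6→P4 and equate their P4 entries.
Rows 1 and 3 agree on P5; apply P5→P6 and equate their P6 entries.
Rows 1 and 2 agree on P6; apply P6→P1, P4 and equate their P1, P4 entries.
Rows 1 and 4 agree on P6; apply P6→P1, P4 and equate their P1, P4 entries.
Rows 1 and 2 agree on P4; apply P4→P3 and equate their P3 entries.
Row 1 is now all distinguished symbols — the join is lossless.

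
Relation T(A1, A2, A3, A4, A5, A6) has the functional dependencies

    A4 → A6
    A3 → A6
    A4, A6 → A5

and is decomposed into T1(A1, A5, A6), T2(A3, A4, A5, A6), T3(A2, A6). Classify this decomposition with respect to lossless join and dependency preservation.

Lossless test (chase): applying each FD to every pair of rows produces no changes in the tableau, so no row becomes fully distinguished — the join is lossy.
Dependency preservation: every FD's attributes lie within a single fragment, so each can be enforced locally — preserved.

lossy but dependency-preserving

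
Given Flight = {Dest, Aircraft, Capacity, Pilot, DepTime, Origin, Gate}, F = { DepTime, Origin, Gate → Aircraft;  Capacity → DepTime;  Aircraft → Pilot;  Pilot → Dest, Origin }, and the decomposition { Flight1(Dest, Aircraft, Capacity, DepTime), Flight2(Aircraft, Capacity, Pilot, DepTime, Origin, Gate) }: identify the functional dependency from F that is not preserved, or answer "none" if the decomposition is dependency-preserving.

Check Pilot → Dest, Origin: no single fragment contains all of {Dest, Pilot, Origin}, and the restricted closure of {Pilot} across the fragments never reaches {Dest, Origin}.
DepTime, Origin, Gate → Aircraft is preserved.
Capacity → DepTime is preserved.
Aircraft → Pilot is preserved.

Pilot → Dest, Origin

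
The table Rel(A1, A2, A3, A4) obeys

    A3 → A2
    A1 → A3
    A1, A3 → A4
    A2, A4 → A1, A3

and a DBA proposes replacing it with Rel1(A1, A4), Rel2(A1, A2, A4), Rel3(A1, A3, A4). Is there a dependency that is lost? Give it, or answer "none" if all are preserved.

Check A3 → A2: no single fragment contains all of {A2, A3}, and the restricted closure of {A3} across the fragments never reaches {A2}.
A1 → A3 is preserved.
A1, A3 → A4 is preserved.
A2, A4 → A1, A3 is preserved.

A3 → A2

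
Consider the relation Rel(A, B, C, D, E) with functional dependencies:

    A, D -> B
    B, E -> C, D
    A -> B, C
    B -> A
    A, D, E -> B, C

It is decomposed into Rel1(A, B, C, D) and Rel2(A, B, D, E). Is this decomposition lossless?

Common attributes: Rel1 ∩ Rel2 = {A, B, D}.
Closure of {A, B, D}: A → B, C applies, adding C. So (A, B, D)⁺ = {A, B, C, D}.
This closure contains every attribute of Rel1, so Rel1 ∩ Rel2 → Rel1. The join is lossless.

Yes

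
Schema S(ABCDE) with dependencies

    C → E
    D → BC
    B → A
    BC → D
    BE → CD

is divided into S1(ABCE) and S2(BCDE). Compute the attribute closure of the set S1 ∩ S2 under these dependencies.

ABCDE

S1 ∩ S2 = {BCE}.
B → A applies, adding A
BC → D applies, adding D
Closure: {ABCDE}.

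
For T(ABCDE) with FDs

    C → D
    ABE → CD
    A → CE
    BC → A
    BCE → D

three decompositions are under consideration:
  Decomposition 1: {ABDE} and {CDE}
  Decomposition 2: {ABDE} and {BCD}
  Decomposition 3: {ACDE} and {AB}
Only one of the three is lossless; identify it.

Decomposition 3

Decomposition 1: common = {DE}, closure = {DE} → lossy.
Decomposition 2: common = {BD}, closure = {BD} → lossy.
Decomposition 3: common = {A}, closure = {ACDE} → lossless.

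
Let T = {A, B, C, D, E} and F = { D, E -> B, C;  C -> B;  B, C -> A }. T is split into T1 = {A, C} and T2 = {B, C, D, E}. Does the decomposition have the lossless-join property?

Yes

Common attributes: T1 ∩ T2 = {C}.
Closure of {C}: C → B applies, adding B; B, C → A applies, adding A. So (C)⁺ = {A, B, C}.
This closure contains every attribute of T1, so T1 ∩ T2 → T1. The join is lossless.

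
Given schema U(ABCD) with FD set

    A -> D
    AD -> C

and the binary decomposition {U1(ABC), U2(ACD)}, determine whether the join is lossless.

Yes

Common attributes: U1 ∩ U2 = {AC}.
Closure of {AC}: A → D applies, adding D. So (AC)⁺ = {ACD}.
This closure contains every attribute of U2, so U1 ∩ U2 → U2. The join is lossless.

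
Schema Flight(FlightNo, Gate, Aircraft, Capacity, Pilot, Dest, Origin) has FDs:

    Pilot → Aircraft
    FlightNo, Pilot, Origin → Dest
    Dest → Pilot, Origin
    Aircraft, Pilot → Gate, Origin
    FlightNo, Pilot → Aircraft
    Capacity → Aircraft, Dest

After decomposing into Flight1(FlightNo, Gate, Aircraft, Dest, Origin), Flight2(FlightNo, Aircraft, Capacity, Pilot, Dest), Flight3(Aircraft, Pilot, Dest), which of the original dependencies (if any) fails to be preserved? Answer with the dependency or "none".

Aircraft, Pilot → Gate, Origin

Check Aircraft, Pilot → Gate, Origin: no single fragment contains all of {Gate, Aircraft, Pilot, Origin}, and the restricted closure of {Aircraft, Pilot} across the fragments never reaches {Gate, Origin}.
Pilot → Aircraft is preserved.
FlightNo, Pilot, Origin → Dest is preserved.
Dest → Pilot, Origin is preserved.
FlightNo, Pilot → Aircraft is preserved.
Capacity → Aircraft, Dest is preserved.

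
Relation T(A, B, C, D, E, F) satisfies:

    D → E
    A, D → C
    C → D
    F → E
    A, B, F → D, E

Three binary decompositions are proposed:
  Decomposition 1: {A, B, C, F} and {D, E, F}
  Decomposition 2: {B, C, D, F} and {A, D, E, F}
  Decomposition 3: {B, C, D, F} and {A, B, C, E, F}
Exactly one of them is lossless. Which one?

Decomposition 1: common = {F}, closure = {E, F} → lossy.
Decomposition 2: common = {D, F}, closure = {D, E, F} → lossy.
Decomposition 3: common = {B, C, F}, closure = {B, C, D, E, F} → lossless.

Decomposition 3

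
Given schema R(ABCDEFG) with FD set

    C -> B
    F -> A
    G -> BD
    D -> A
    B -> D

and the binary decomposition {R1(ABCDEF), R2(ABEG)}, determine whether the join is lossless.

Common attributes: R1 ∩ R2 = {ABE}.
Closure of {ABE}: B → D applies, adding D. So (ABE)⁺ = {ABDE}.
The closure contains neither all of R1 = {ABCDEF} nor all of R2 = {ABEG}, so the common attributes are not a superkey of either fragment. The join is lossy.

No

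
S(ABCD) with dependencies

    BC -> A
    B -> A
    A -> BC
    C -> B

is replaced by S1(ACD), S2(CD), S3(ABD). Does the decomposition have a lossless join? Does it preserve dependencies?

lossless and dependency-preserving

Lossless test (chase): Rows 1 and 3 agree on A; apply A→BC and equate their BC entries. Rows 1 and 2 agree on C; apply C→B and equate their B entries. Rows 1 and 2 agree on BC; apply BC→A and equate their A entries. Row 1 is now all distinguished symbols — the join is lossless.
Dependency preservation: BC → A; A → BC; C → B are not contained in any single fragment, but the restricted closure of each left-hand side across the fragments still reaches the right-hand side; the remaining FDs each lie inside some fragment. All dependencies are preserved.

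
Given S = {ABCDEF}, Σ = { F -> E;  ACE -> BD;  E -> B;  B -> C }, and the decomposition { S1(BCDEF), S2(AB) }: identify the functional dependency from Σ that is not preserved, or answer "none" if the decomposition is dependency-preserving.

Check ACE → BD: no single fragment contains all of {ABCDE}, and the restricted closure of {ACE} across the fragments never reaches {BD}.
F → E is preserved.
E → B is preserved.
B → C is preserved.

ACE -> BD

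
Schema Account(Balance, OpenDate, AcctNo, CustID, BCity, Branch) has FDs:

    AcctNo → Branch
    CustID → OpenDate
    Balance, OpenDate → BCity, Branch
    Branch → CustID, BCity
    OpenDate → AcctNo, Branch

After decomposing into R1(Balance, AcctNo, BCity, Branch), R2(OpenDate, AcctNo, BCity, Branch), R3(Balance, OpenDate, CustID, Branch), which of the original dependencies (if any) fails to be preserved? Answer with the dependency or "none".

AcctNo → Branch lies within R1.
CustID → OpenDate lies within R3.
Balance, OpenDate → BCity, Branch: restricted closure across fragments reaches BCity, Branch.
Branch → CustID, BCity: restricted closure across fragments reaches CustID, BCity.
OpenDate → AcctNo, Branch lies within R2.
Every dependency is enforceable on the fragments, so the decomposition is dependency-preserving.

none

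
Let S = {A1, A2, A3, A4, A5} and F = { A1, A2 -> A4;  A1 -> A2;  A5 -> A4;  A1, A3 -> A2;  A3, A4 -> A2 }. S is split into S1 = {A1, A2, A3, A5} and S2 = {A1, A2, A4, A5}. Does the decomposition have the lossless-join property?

Common attributes: S1 ∩ S2 = {A1, A2, A5}.
Closure of {A1, A2, A5}: A1, A2 → A4 applies, adding A4. So (A1, A2, A5)⁺ = {A1, A2, A4, A5}.
This closure contains every attribute of S2, so S1 ∩ S2 → S2. The join is lossless.

Yes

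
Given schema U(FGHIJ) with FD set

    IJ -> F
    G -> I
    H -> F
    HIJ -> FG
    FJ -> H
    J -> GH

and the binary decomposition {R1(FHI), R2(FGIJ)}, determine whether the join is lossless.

No

Common attributes: R1 ∩ R2 = {FI}.
No dependency enlarges {FI}, so (FI)⁺ = {FI}.
The closure contains neither all of R1 = {FHI} nor all of R2 = {FGIJ}, so the common attributes are not a superkey of either fragment. The join is lossy.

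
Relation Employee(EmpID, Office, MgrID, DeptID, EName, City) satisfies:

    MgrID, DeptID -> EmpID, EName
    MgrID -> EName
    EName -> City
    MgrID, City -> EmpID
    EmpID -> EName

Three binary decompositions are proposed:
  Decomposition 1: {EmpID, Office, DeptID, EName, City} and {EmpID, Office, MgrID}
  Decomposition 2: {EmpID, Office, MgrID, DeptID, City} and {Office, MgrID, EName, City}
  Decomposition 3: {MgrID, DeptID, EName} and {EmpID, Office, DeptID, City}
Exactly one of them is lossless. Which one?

Decomposition 1: common = {EmpID, Office}, closure = {EmpID, Office, EName, City} → lossy.
Decomposition 2: common = {Office, MgrID, City}, closure = {EmpID, Office, MgrID, EName, City} → lossless.
Decomposition 3: common = {DeptID}, closure = {DeptID} → lossy.

Decomposition 2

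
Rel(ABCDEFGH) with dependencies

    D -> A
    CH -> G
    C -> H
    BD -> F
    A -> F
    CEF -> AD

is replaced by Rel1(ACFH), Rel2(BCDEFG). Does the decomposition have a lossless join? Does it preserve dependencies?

Lossless test: (CF)⁺ = {CFGH}, which is a superkey of neither fragment — lossy.
Dependency preservation: the restricted closure of {D} across the fragments never reaches {A}, so D → A cannot be enforced without a join — not preserved.

lossy and not dependency-preserving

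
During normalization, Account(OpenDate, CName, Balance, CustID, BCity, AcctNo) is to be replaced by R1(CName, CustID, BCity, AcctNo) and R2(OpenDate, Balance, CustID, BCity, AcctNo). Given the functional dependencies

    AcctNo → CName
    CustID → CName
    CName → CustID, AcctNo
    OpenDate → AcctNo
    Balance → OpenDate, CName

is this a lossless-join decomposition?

Yes

Common attributes: R1 ∩ R2 = {CustID, BCity, AcctNo}.
Closure of {CustID, BCity, AcctNo}: AcctNo → CName applies, adding CName. So (CustID, BCity, AcctNo)⁺ = {CName, CustID, BCity, AcctNo}.
This closure contains every attribute of R1, so R1 ∩ R2 → R1. The join is lossless.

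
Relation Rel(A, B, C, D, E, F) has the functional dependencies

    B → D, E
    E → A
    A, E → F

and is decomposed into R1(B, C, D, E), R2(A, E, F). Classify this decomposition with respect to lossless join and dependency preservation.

Lossless test: (E)⁺ = {A, E, F}, which contains all of one fragment — lossless.
Dependency preservation: every FD's attributes lie within a single fragment, so each can be enforced locally — preserved.

lossless and dependency-preserving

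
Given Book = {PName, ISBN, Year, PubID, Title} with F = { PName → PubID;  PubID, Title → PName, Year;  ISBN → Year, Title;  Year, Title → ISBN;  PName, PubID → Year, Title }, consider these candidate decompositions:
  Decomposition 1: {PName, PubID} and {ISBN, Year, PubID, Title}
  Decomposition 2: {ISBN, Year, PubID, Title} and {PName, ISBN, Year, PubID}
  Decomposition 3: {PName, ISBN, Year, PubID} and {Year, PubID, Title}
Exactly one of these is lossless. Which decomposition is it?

Decomposition 1: common = {PubID}, closure = {PubID} → lossy.
Decomposition 2: common = {ISBN, Year, PubID}, closure = {PName, ISBN, Year, PubID, Title} → lossless.
Decomposition 3: common = {Year, PubID}, closure = {Year, PubID} → lossy.

Decomposition 2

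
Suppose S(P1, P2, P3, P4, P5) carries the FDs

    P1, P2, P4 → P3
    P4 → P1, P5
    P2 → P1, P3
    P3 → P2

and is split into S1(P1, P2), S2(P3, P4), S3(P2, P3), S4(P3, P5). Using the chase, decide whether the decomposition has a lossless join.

No

Chase test. Columns are P1, P2, P3, P4, P5; row i has aⱼ where attribute j ∈ Si, else bᵢⱼ.
Initial tableau (one row per fragment):
  row 1: a1 a2 b13 b14 b15
  row 2: b21 b22 a3 a4 b25
  row 3: b31 a2 a3 b34 b35
  row 4: b41 b42 a3 b44 a5
Rows 1 and 3 agree on P2; apply P2→P1, P3 and equate their P1, P3 entries.
Rows 1 and 2 agree on P3; apply P3→P2 and equate their P2 entries.
Rows 1 and 4 agree on P3; apply P3→P2 and equate their P2 entries.
Rows 1 and 2 agree on P2; apply P2→P1, P3 and equate their P1, P3 entries.
Rows 1 and 4 agree on P2; apply P2→P1, P3 and equate their P1, P3 entries.
No row becomes fully distinguished — the join is lossy.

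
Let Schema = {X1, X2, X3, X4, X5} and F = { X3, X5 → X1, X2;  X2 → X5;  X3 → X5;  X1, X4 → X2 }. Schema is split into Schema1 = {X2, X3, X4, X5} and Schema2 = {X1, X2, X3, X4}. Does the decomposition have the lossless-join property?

Yes

Common attributes: Schema1 ∩ Schema2 = {X2, X3, X4}.
Closure of {X2, X3, X4}: X2 → X5 applies, adding X5; X3, X5 → X1, X2 applies, adding X1. So (X2, X3, X4)⁺ = {X1, X2, X3, X4, X5}.
This closure contains every attribute of Schema1, so Schema1 ∩ Schema2 → Schema1. The join is lossless.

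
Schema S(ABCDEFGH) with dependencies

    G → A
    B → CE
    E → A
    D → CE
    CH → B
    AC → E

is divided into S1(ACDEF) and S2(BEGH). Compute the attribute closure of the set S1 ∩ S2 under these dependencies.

S1 ∩ S2 = {E}.
E → A applies, adding A
Closure: {AE}.

AE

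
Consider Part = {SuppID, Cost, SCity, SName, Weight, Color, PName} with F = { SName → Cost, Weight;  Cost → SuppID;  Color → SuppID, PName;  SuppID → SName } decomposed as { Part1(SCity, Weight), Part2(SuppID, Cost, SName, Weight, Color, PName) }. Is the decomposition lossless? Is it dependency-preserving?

lossy but dependency-preserving

Lossless test: (Weight)⁺ = {Weight}, which is a superkey of neither fragment — lossy.
Dependency preservation: every FD's attributes lie within a single fragment, so each can be enforced locally — preserved.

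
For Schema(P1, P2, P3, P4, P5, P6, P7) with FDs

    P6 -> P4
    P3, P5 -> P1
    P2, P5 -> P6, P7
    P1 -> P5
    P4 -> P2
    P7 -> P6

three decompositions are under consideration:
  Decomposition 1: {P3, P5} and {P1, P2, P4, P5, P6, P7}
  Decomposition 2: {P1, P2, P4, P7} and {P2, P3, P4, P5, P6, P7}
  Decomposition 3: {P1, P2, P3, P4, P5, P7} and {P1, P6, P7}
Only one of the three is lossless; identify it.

Decomposition 3

Decomposition 1: common = {P5}, closure = {P5} → lossy.
Decomposition 2: common = {P2, P4, P7}, closure = {P2, P4, P6, P7} → lossy.
Decomposition 3: common = {P1, P7}, closure = {P1, P2, P4, P5, P6, P7} → lossless.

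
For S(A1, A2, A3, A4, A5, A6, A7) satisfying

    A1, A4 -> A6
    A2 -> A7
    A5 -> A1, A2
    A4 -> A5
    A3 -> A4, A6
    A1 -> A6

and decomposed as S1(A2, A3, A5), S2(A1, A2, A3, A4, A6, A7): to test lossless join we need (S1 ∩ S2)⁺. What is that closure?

S1 ∩ S2 = {A2, A3}.
A2 → A7 applies, adding A7
A3 → A4, A6 applies, adding A4, A6
A4 → A5 applies, adding A5
A5 → A1, A2 applies, adding A1
Closure: {A1, A2, A3, A4, A5, A6, A7}.

A1, A2, A3, A4, A5, A6, A7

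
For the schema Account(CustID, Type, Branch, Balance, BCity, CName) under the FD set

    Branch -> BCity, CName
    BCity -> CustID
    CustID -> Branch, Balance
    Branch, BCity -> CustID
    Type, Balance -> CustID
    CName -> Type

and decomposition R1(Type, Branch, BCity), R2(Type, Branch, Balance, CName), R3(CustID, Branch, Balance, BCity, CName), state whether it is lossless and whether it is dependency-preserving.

Lossless test (chase): Rows 1 and 2 agree on Branch; apply Branch→BCity, CName and equate their BCity, CName entries. Rows 1 and 2 agree on BCity; apply BCity→CustID and equate their CustID entries. Rows 1 and 3 agree on BCity; apply BCity→CustID and equate their CustID entries. Rows 1 and 2 agree on CustID; apply CustID→Branch, Balance and equate their Branch, Balance entries. Rows 1 and 3 agree on CName; apply CName→Type and equate their Type entries. Row 1 is now all distinguished symbols — the join is lossless.
Dependency preservation: Type, Balance → CustID is not contained in any single fragment, but the restricted closure of its left-hand side across the fragments still reaches the right-hand side; the remaining FDs each lie inside some fragment. All dependencies are preserved.

lossless and dependency-preserving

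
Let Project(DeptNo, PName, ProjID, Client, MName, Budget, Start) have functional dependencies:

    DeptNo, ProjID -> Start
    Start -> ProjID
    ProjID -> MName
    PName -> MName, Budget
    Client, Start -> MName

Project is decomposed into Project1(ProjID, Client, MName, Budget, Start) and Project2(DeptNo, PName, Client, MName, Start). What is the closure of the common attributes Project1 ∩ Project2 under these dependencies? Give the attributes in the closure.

ProjID, Client, MName, Start

Project1 ∩ Project2 = {Client, MName, Start}.
Start → ProjID applies, adding ProjID
Closure: {ProjID, Client, MName, Start}.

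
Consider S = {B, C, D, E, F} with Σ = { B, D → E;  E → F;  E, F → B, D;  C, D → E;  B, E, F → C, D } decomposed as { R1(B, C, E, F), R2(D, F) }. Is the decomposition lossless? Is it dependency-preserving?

lossy and not dependency-preserving

Lossless test: (F)⁺ = {F}, which is a superkey of neither fragment — lossy.
Dependency preservation: the restricted closure of {B, D} across the fragments never reaches {E}, so B, D → E cannot be enforced without a join — not preserved.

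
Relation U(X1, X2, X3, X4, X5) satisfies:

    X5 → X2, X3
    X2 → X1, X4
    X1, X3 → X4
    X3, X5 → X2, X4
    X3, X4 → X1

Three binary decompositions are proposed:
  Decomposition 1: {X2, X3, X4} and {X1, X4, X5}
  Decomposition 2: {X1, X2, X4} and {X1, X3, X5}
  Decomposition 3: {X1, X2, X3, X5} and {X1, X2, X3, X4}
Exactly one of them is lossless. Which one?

Decomposition 3

Decomposition 1: common = {X4}, closure = {X4} → lossy.
Decomposition 2: common = {X1}, closure = {X1} → lossy.
Decomposition 3: common = {X1, X2, X3}, closure = {X1, X2, X3, X4} → lossless.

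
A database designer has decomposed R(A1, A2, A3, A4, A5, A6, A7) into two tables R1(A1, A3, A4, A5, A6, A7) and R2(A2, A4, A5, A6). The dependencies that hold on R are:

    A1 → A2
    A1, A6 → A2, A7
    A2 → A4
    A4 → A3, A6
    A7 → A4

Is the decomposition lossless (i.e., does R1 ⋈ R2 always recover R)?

No

Common attributes: R1 ∩ R2 = {A4, A5, A6}.
Closure of {A4, A5, A6}: A4 → A3, A6 applies, adding A3. So (A4, A5, A6)⁺ = {A3, A4, A5, A6}.
The closure contains neither all of R1 = {A1, A3, A4, A5, A6, A7} nor all of R2 = {A2, A4, A5, A6}, so the common attributes are not a superkey of either fragment. The join is lossy.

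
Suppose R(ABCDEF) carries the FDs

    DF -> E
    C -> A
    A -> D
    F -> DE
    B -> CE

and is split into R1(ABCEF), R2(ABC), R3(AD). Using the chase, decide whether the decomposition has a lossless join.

Yes

Chase test. Columns are ABCDEF; row i has aⱼ where attribute j ∈ Ri, else bᵢⱼ.
Initial tableau (one row per fragment):
  row 1: a1 a2 a3 b14 a5 a6
  row 2: a1 a2 a3 b24 b25 b26
  row 3: a1 b32 b33 a4 b35 b36
Rows 1 and 2 agree on A; apply A→D and equate their D entries.
Rows 1 and 3 agree on A; apply A→D and equate their D entries.
Rows 1 and 2 agree on B; apply B→CE and equate their CE entries.
Row 1 is now all distinguished symbols — the join is lossless.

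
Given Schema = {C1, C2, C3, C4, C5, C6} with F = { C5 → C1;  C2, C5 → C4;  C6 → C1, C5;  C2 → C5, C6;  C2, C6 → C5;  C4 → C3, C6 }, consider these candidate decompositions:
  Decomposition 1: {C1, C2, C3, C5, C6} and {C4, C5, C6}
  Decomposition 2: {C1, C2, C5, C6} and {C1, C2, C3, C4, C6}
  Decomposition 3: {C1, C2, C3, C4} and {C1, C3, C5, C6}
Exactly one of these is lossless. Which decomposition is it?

Decomposition 1: common = {C5, C6}, closure = {C1, C5, C6} → lossy.
Decomposition 2: common = {C1, C2, C6}, closure = {C1, C2, C3, C4, C5, C6} → lossless.
Decomposition 3: common = {C1, C3}, closure = {C1, C3} → lossy.

Decomposition 2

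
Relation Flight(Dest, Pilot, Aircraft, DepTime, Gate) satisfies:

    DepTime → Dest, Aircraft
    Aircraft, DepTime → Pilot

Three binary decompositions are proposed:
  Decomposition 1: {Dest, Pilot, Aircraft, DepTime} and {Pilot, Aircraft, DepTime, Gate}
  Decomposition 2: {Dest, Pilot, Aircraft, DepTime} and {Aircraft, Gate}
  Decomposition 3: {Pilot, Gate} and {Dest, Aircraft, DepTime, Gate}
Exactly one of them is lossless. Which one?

Decomposition 1

Decomposition 1: common = {Pilot, Aircraft, DepTime}, closure = {Dest, Pilot, Aircraft, DepTime} → lossless.
Decomposition 2: common = {Aircraft}, closure = {Aircraft} → lossy.
Decomposition 3: common = {Gate}, closure = {Gate} → lossy.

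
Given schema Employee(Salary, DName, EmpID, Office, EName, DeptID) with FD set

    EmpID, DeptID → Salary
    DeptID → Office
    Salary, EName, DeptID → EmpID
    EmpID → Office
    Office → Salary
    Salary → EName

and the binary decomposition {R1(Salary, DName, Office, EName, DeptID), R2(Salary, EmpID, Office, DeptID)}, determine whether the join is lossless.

Yes

Common attributes: R1 ∩ R2 = {Salary, Office, DeptID}.
Closure of {Salary, Office, DeptID}: Salary → EName applies, adding EName; Salary, EName, DeptID → EmpID applies, adding EmpID. So (Salary, Office, DeptID)⁺ = {Salary, EmpID, Office, EName, DeptID}.
This closure contains every attribute of R2, so R1 ∩ R2 → R2. The join is lossless.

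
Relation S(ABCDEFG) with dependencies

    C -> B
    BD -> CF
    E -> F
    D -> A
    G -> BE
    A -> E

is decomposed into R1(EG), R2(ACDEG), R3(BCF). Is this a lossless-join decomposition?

No

Chase test. Columns are ABCDEFG; row i has aⱼ where attribute j ∈ Ri, else bᵢⱼ.
Initial tableau (one row per fragment):
  row 1: b11 b12 b13 b14 a5 b16 a7
  row 2: a1 b22 a3 a4 a5 b26 a7
  row 3: b31 a2 a3 b34 b35 a6 b37
Rows 2 and 3 agree on C; apply C→B and equate their B entries.
Rows 1 and 2 agree on E; apply E→F and equate their F entries.
Rows 1 and 2 agree on G; apply G→BE and equate their BE entries.
No row becomes fully distinguished — the join is lossy.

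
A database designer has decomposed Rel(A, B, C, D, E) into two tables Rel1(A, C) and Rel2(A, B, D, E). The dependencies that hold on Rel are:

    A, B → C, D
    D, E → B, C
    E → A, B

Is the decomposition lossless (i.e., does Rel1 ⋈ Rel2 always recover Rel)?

Common attributes: Rel1 ∩ Rel2 = {A}.
No dependency enlarges {A}, so (A)⁺ = {A}.
The closure contains neither all of Rel1 = {A, C} nor all of Rel2 = {A, B, D, E}, so the common attributes are not a superkey of either fragment. The join is lossy.

No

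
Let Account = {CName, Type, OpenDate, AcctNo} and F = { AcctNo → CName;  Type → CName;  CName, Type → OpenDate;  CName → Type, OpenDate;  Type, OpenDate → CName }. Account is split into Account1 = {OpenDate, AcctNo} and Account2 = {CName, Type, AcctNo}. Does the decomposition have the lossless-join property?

Common attributes: Account1 ∩ Account2 = {AcctNo}.
Closure of {AcctNo}: AcctNo → CName applies, adding CName; CName → Type, OpenDate applies, adding Type, OpenDate. So (AcctNo)⁺ = {CName, Type, OpenDate, AcctNo}.
This closure contains every attribute of Account1, so Account1 ∩ Account2 → Account1. The join is lossless.

Yes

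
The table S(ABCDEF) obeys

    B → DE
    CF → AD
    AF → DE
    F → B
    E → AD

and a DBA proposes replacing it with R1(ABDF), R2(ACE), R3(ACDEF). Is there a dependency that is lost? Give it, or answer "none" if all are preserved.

Check B → DE: no single fragment contains all of {BDE}, and the restricted closure of {B} across the fragments never reaches {DE}.
CF → AD is preserved.
AF → DE is preserved.
F → B is preserved.
E → AD is preserved.

B → DE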